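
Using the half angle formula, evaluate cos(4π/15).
cos(4π/15) = √((1 + cos 8π/15)/2) = 0.6691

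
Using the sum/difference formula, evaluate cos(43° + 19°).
cos(43° + 19°) = cos 43° cos 19° - sin 43° sin 19° = 0.4695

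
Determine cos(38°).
cos(38°) = 0.788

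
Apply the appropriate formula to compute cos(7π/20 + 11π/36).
cos(7π/20 + 11π/36) = cos 7π/20 cos 11π/36 - sin 7π/20 sin 11π/36 = -0.4695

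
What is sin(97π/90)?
sin(97π/90) = -0.2419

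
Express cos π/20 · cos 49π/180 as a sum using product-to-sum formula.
cos π/20 cos 49π/180 = (1/2)[cos(π/20-49π/180) + cos(π/20+49π/180)]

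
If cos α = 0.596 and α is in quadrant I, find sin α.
sin α = 0.803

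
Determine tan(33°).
tan(33°) = 0.6494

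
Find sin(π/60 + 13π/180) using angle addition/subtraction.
sin(π/60 + 13π/180) = sin π/60 cos 13π/180 + cos π/60 sin 13π/180 = 0.2756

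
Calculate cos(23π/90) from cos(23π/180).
cos(23π/90) = cos²23π/180 - sin²23π/180 = 0.6947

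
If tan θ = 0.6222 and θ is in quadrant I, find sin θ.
sin θ = 0.5283 (using tan²θ + 1 = sec²θ)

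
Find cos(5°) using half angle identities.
cos(5°) = √((1 + cos 10°)/2) = 0.9962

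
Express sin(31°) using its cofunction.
sin(31°) = cos(90° - 31°) = cos(59°)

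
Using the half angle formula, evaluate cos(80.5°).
cos(80.5°) = √((1 + cos 161°)/2) = 0.165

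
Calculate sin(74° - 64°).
sin(74° - 64°) = sin 74° cos 64° - cos 74° sin 64° = 0.1736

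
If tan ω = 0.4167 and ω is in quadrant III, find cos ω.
cos ω = -0.9231 (using tan²ω + 1 = sec²ω)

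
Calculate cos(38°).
cos(38°) = 0.788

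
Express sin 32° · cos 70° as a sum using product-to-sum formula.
sin 32° cos 70° = (1/2)[sin(32°+70°) + sin(32°-70°)]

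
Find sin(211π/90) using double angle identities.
sin(211π/90) = 2 sin 211π/180 cos 211π/180 = 0.8829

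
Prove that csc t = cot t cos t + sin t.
RHS = cos²t/sin t + sin t = (cos²t + sin²t)/sin t = 1/sin t = csc t = LHS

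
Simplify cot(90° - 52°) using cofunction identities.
cot(90° - 52°) = tan(52°)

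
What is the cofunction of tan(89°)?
tan(89°) = cot(90° - 89°) = cot(1°)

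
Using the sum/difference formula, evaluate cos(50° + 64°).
cos(50° + 64°) = cos 50° cos 64° - sin 50° sin 64° = -0.4067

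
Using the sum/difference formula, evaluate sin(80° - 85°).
sin(80° - 85°) = sin 80° cos 85° - cos 80° sin 85° = -0.08716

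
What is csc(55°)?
csc(55°) = 1.221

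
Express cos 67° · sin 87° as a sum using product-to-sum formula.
cos 67° sin 87° = (1/2)[sin(67°+87°) - sin(67°-87°)]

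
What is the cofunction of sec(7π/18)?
sec(7π/18) = csc(π/2 - 7π/18) = csc(π/9)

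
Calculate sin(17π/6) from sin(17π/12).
sin(17π/6) = 2 sin 17π/12 cos 17π/12 = 1/2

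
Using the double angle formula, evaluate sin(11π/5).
sin(11π/5) = 2 sin 11π/10 cos 11π/10 = 0.5878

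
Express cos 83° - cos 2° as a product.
cos 83° - cos 2° = -2 sin(42.5°) sin(40.5°)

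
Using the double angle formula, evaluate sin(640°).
sin(640°) = 2 sin 320° cos 320° = -0.9848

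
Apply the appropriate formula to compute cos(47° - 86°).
cos(47° - 86°) = cos 47° cos 86° + sin 47° sin 86° = 0.7771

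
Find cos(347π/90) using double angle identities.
cos(347π/90) = cos²347π/180 - sin²347π/180 = 0.8988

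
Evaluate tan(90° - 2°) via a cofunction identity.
tan(90° - 2°) = cot(2°) = 28.64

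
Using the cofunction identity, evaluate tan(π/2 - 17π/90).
tan(π/2 - 17π/90) = cot(17π/90) = 1.483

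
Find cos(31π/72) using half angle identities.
cos(31π/72) = √((1 + cos 31π/36)/2) = 0.2164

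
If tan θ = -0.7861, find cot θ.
cot θ = 1/tan θ = -1.272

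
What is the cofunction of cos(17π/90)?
cos(17π/90) = sin(π/2 - 17π/90) = sin(14π/45)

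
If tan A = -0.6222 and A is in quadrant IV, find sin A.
sin A = -0.5283 (using tan²A + 1 = sec²A)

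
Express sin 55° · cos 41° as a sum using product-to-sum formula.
sin 55° cos 41° = (1/2)[sin(55°+41°) + sin(55°-41°)]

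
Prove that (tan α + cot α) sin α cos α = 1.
LHS = (sin α/cos α + cos α/sin α) sin α cos α = ((sin²α + cos²α)/(sin α cos α)) · sin α cos α = sin²α + cos²α = 1 = RHS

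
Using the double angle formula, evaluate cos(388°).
cos(388°) = cos²194° - sin²194° = 0.8829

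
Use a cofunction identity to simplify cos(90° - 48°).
cos(90° - 48°) = sin(48°)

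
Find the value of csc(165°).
csc(165°) = 3.864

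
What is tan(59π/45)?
tan(59π/45) = 1.483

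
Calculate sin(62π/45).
sin(62π/45) = -0.9272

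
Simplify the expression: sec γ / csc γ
sec γ / csc γ = tan γ (using Reciprocal identities)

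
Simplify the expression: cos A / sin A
cos A / sin A = cot A (using Quotient identity)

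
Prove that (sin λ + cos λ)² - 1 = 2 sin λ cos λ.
LHS = sin²λ + 2 sin λ cos λ + cos²λ - 1 = (sin²λ + cos²λ) + 2 sin λ cos λ - 1 = 1 + 2 sin λ cos λ - 1 = 2 sin λ cos λ = RHS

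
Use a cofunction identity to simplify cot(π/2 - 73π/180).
cot(π/2 - 73π/180) = tan(73π/180)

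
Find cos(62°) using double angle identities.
cos(62°) = cos²31° - sin²31° = 0.4695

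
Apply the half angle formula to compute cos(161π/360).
cos(161π/360) = √((1 + cos 161π/180)/2) = 0.165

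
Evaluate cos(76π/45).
cos(76π/45) = 0.5592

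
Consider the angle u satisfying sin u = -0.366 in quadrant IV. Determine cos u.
cos u = √(1 - sin²u) = 0.9306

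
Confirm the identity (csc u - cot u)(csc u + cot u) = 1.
LHS = csc²u - cot²u = (1 + cot²u) - cot²u = 1 = RHS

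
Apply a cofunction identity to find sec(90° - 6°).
sec(90° - 6°) = csc(6°) = 9.567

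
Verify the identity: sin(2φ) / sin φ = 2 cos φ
LHS = 2 sin φ cos φ / sin φ = 2 cos φ = RHS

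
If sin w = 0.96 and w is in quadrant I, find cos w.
cos w = 0.28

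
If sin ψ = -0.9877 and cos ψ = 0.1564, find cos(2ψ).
cos(2ψ) = cos²ψ - sin²ψ = -0.9511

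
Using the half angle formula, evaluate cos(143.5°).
cos(143.5°) = -√((1 + cos 287°)/2) = -0.8039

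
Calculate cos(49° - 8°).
cos(49° - 8°) = cos 49° cos 8° + sin 49° sin 8° = 0.7547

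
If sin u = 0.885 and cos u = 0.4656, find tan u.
tan u = sin u / cos u = 1.901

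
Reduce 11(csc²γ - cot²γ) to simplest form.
11(csc²γ - cot²γ) = 11 (using Pythagorean identity)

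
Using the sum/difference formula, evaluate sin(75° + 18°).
sin(75° + 18°) = sin 75° cos 18° + cos 75° sin 18° = 0.9986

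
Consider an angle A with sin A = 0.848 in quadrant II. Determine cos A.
cos A = ±√(1 - sin²A) = -0.53 (negative in QII)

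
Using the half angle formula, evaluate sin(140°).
sin(140°) = √((1 - cos 280°)/2) = 0.6428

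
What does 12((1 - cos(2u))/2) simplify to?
12((1 - cos(2u))/2) = 12(sin²u) (using Power reduction)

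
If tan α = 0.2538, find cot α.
cot α = 1/tan α = 3.94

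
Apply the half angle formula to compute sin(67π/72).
sin(67π/72) = √((1 - cos 67π/36)/2) = 0.2164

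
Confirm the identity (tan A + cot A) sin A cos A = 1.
LHS = (sin A/cos A + cos A/sin A) sin A cos A = ((sin²A + cos²A)/(sin A cos A)) · sin A cos A = sin²A + cos²A = 1 = RHS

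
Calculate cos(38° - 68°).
cos(38° - 68°) = cos 38° cos 68° + sin 38° sin 68° = √3/2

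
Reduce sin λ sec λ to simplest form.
sin λ sec λ = tan λ (using Reciprocal + quotient)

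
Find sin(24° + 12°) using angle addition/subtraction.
sin(24° + 12°) = sin 24° cos 12° + cos 24° sin 12° = 0.5878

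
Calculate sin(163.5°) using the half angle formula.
sin(163.5°) = √((1 - cos 327°)/2) = 0.284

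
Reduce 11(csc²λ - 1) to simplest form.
11(csc²λ - 1) = 11(cot²λ) (using Pythagorean identity)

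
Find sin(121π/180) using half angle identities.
sin(121π/180) = √((1 - cos 121π/90)/2) = 0.8572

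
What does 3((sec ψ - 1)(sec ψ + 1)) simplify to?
3((sec ψ - 1)(sec ψ + 1)) = 3(tan²ψ) (using Diff. of squares)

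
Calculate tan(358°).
tan(358°) = -0.03492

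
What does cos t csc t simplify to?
cos t csc t = cot t (using Reciprocal + quotient)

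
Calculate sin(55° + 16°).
sin(55° + 16°) = sin 55° cos 16° + cos 55° sin 16° = 0.9455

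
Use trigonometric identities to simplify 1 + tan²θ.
1 + tan²θ = sec²θ (using Pythagorean identity)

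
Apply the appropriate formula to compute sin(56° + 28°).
sin(56° + 28°) = sin 56° cos 28° + cos 56° sin 28° = 0.9945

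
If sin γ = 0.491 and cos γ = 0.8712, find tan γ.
tan γ = sin γ / cos γ = 0.5636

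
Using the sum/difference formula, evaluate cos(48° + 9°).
cos(48° + 9°) = cos 48° cos 9° - sin 48° sin 9° = 0.5446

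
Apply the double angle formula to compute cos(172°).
cos(172°) = cos²86° - sin²86° = -0.9903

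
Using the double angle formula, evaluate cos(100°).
cos(100°) = 1 - 2sin²50° = -0.1736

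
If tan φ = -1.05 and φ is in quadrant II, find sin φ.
sin φ = 0.7241 (using tan²φ + 1 = sec²φ)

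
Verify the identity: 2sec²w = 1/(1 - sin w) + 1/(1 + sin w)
RHS = [(1 + sin w) + (1 - sin w)] / [(1 - sin w)(1 + sin w)] = 2/(1 - sin²w) = 2/cos²w = 2sec²w = LHS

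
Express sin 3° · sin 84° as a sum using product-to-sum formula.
sin 3° sin 84° = (1/2)[cos(3°-84°) - cos(3°+84°)]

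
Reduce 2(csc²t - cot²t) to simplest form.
2(csc²t - cot²t) = 2 (using Pythagorean identity)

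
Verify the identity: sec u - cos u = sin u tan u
LHS = 1/cos u - cos u = (1 - cos²u)/cos u = sin²u/cos u = sin u · (sin u/cos u) = sin u tan u = RHS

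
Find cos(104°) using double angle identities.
cos(104°) = cos²52° - sin²52° = -0.2419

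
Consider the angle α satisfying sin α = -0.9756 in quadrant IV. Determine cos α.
cos α = √(1 - sin²α) = 0.2196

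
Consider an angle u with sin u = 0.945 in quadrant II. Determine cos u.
cos u = ±√(1 - sin²u) = -0.3271 (negative in QII)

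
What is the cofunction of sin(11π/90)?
sin(11π/90) = cos(π/2 - 11π/90) = cos(17π/45)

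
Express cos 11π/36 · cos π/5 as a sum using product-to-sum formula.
cos 11π/36 cos π/5 = (1/2)[cos(11π/36-π/5) + cos(11π/36+π/5)]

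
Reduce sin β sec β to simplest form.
sin β sec β = tan β (using Reciprocal + quotient)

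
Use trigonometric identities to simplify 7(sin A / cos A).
7(sin A / cos A) = 7(tan A) (using Quotient identity)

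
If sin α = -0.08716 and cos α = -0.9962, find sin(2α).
sin(2α) = 2 sin α cos α = 0.1737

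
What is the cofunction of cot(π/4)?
cot(π/4) = tan(π/2 - π/4) = tan(π/4)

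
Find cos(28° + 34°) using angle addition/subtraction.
cos(28° + 34°) = cos 28° cos 34° - sin 28° sin 34° = 0.4695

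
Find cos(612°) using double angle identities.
cos(612°) = cos²306° - sin²306° = -0.309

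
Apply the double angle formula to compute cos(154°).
cos(154°) = cos²77° - sin²77° = -0.8988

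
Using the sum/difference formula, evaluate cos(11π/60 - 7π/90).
cos(11π/60 - 7π/90) = cos 11π/60 cos 7π/90 + sin 11π/60 sin 7π/90 = 0.9455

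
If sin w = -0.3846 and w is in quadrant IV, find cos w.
cos w = 0.9231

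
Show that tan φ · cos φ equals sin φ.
LHS = (sin φ/cos φ) · cos φ = sin φ = RHS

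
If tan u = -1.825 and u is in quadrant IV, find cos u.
cos u = 0.4805 (using tan²u + 1 = sec²u)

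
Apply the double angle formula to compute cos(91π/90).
cos(91π/90) = 1 - 2sin²91π/180 = -0.9994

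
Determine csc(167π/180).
csc(167π/180) = 4.445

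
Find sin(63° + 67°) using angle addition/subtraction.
sin(63° + 67°) = sin 63° cos 67° + cos 63° sin 67° = 0.766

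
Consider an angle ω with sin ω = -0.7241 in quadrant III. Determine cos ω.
cos ω = ±√(1 - sin²ω) = -0.6897 (negative in QIII)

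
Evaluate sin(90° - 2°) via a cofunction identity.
sin(90° - 2°) = cos(2°) = 0.9994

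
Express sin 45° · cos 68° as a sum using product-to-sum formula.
sin 45° cos 68° = (1/2)[sin(45°+68°) + sin(45°-68°)]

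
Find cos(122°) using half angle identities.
cos(122°) = -√((1 + cos 244°)/2) = -0.5299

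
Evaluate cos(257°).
cos(257°) = -0.225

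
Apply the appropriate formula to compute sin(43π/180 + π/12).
sin(43π/180 + π/12) = sin 43π/180 cos π/12 + cos 43π/180 sin π/12 = 0.848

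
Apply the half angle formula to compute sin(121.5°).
sin(121.5°) = √((1 - cos 243°)/2) = 0.8526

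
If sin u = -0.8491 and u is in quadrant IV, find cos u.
cos u = 0.5282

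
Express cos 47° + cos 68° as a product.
cos 47° + cos 68° = 2 cos(57.5°) cos(-10.5°)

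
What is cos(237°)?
cos(237°) = -0.5446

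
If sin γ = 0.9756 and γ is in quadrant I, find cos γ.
cos γ = 0.2196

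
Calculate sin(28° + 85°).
sin(28° + 85°) = sin 28° cos 85° + cos 28° sin 85° = 0.9205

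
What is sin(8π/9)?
sin(8π/9) = 0.342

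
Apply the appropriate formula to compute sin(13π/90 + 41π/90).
sin(13π/90 + 41π/90) = sin 13π/90 cos 41π/90 + cos 13π/90 sin 41π/90 = 0.9511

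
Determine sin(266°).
sin(266°) = -0.9976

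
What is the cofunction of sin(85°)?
sin(85°) = cos(90° - 85°) = cos(5°)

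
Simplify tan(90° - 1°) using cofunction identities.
tan(90° - 1°) = cot(1°)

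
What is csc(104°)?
csc(104°) = 1.031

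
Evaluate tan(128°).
tan(128°) = -1.28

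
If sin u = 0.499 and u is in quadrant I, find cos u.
cos u = 0.8666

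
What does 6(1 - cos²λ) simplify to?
6(1 - cos²λ) = 6(sin²λ) (using Pythagorean identity)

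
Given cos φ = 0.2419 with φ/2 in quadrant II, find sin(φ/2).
sin(φ/2) = ±√((1 - cos φ)/2); positive since φ/2 ∈ QII, so sin(φ/2) = 0.6157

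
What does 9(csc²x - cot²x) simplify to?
9(csc²x - cot²x) = 9 (using Pythagorean identity)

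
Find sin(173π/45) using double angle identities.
sin(173π/45) = 2 sin 173π/90 cos 173π/90 = -0.4695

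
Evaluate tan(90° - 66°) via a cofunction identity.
tan(90° - 66°) = cot(66°) = 0.4452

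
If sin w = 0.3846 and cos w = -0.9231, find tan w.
tan w = sin w / cos w = -0.4166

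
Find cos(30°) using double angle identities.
cos(30°) = cos²15° - sin²15° = √3/2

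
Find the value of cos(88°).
cos(88°) = 0.0349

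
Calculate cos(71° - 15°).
cos(71° - 15°) = cos 71° cos 15° + sin 71° sin 15° = 0.5592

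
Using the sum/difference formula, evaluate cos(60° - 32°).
cos(60° - 32°) = cos 60° cos 32° + sin 60° sin 32° = 0.8829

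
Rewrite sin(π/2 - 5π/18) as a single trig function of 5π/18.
sin(π/2 - 5π/18) = cos(5π/18)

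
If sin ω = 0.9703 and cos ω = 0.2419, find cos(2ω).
cos(2ω) = cos²ω - sin²ω = -0.883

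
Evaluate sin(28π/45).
sin(28π/45) = 0.9272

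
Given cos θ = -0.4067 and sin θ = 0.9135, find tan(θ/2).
tan(θ/2) = sin θ / (1 + cos θ) = 1.54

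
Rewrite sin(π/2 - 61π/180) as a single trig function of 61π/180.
sin(π/2 - 61π/180) = cos(61π/180)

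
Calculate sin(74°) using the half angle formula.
sin(74°) = √((1 - cos 148°)/2) = 0.9613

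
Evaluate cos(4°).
cos(4°) = 0.9976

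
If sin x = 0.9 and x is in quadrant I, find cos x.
cos x = 0.4359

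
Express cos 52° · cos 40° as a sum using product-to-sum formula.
cos 52° cos 40° = (1/2)[cos(52°-40°) + cos(52°+40°)]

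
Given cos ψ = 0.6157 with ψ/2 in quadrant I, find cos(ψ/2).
cos(ψ/2) = ±√((1 + cos ψ)/2); positive since ψ/2 ∈ QI, so cos(ψ/2) = 0.8988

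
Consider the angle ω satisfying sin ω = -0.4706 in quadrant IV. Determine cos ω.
cos ω = √(1 - sin²ω) = 0.8823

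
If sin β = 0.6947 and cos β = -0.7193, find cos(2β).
cos(2β) = cos²β - sin²β = 0.03478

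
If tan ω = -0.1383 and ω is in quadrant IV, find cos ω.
cos ω = 0.9906 (using tan²ω + 1 = sec²ω)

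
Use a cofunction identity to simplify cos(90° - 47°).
cos(90° - 47°) = sin(47°)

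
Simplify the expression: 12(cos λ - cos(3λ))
12(cos λ - cos(3λ)) = 12(2 sin(2λ) sin λ) (using Sum-to-product)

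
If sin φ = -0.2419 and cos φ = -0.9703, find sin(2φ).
sin(2φ) = 2 sin φ cos φ = 0.4694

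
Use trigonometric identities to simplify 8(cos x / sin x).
8(cos x / sin x) = 8(cot x) (using Quotient identity)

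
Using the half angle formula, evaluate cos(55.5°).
cos(55.5°) = √((1 + cos 111°)/2) = 0.5664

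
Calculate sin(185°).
sin(185°) = -0.08716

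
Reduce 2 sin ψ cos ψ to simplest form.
2 sin ψ cos ψ = sin(2ψ) (using Double angle)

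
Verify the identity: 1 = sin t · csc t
RHS = sin t · (1/sin t) = 1 = LHS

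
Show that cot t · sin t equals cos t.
LHS = (cos t/sin t) · sin t = cos t = RHS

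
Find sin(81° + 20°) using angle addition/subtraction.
sin(81° + 20°) = sin 81° cos 20° + cos 81° sin 20° = 0.9816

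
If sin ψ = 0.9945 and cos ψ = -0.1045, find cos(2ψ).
cos(2ψ) = cos²ψ - sin²ψ = -0.9781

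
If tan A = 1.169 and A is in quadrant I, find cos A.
cos A = 0.65 (using tan²A + 1 = sec²A)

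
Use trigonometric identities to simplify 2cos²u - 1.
2cos²u - 1 = cos(2u) (using Double angle)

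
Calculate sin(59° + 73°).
sin(59° + 73°) = sin 59° cos 73° + cos 59° sin 73° = 0.7431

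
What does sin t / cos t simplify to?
sin t / cos t = tan t (using Quotient identity)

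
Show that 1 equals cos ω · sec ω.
RHS = cos ω · (1/cos ω) = 1 = LHS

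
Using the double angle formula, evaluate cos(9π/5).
cos(9π/5) = 1 - 2sin²9π/10 = 0.809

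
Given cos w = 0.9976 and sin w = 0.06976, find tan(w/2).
tan(w/2) = sin w / (1 + cos w) = 0.03492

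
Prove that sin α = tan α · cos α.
RHS = (sin α/cos α) · cos α = sin α = LHS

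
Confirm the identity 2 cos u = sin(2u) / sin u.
RHS = 2 sin u cos u / sin u = 2 cos u = LHS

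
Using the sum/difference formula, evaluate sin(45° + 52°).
sin(45° + 52°) = sin 45° cos 52° + cos 45° sin 52° = 0.9925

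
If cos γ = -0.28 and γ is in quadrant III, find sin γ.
sin γ = -0.96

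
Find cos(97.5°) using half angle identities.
cos(97.5°) = -√((1 + cos 195°)/2) = -0.1305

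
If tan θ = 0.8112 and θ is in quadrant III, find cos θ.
cos θ = -0.7766 (using tan²θ + 1 = sec²θ)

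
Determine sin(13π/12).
sin(13π/12) = -(√6-√2)/4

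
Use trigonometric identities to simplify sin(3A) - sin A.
sin(3A) - sin A = 2 cos(2A) sin A (using Sum-to-product)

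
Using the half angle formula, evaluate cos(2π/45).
cos(2π/45) = √((1 + cos 4π/45)/2) = 0.9903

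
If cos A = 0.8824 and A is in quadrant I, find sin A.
sin A = 0.4705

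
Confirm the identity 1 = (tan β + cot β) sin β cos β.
RHS = (sin β/cos β + cos β/sin β) sin β cos β = ((sin²β + cos²β)/(sin β cos β)) · sin β cos β = sin²β + cos²β = 1 = LHS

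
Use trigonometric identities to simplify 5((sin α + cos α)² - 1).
5((sin α + cos α)² - 1) = 5(sin(2α)) (using Pythagorean + double angle)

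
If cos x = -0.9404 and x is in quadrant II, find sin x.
sin x = 0.3401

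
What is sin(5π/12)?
sin(5π/12) = (√6+√2)/4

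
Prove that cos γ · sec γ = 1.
LHS = cos γ · (1/cos γ) = 1 = RHS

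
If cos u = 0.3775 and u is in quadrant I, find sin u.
sin u = 0.926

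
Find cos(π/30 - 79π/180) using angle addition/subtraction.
cos(π/30 - 79π/180) = cos π/30 cos 79π/180 + sin π/30 sin 79π/180 = 0.2924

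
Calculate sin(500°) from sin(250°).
sin(500°) = 2 sin 250° cos 250° = 0.6428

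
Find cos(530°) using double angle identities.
cos(530°) = cos²265° - sin²265° = -0.9848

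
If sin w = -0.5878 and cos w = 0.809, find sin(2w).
sin(2w) = 2 sin w cos w = -0.9511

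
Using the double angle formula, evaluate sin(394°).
sin(394°) = 2 sin 197° cos 197° = 0.5592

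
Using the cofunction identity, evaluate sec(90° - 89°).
sec(90° - 89°) = csc(89°) = 1.0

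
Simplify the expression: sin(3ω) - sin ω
sin(3ω) - sin ω = 2 cos(2ω) sin ω (using Sum-to-product)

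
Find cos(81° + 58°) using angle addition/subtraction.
cos(81° + 58°) = cos 81° cos 58° - sin 81° sin 58° = -0.7547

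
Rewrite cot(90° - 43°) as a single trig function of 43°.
cot(90° - 43°) = tan(43°)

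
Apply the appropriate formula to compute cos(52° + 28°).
cos(52° + 28°) = cos 52° cos 28° - sin 52° sin 28° = 0.1736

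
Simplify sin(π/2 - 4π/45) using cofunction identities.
sin(π/2 - 4π/45) = cos(4π/45)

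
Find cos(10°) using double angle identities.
cos(10°) = cos²5° - sin²5° = 0.9848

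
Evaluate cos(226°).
cos(226°) = -0.6947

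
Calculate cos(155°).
cos(155°) = -0.9063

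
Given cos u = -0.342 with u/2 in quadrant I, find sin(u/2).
sin(u/2) = ±√((1 - cos u)/2); positive since u/2 ∈ QI, so sin(u/2) = 0.8191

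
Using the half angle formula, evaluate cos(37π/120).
cos(37π/120) = √((1 + cos 37π/60)/2) = 0.5664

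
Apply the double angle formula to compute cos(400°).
cos(400°) = cos²200° - sin²200° = 0.766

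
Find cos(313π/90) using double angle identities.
cos(313π/90) = cos²313π/180 - sin²313π/180 = -0.06976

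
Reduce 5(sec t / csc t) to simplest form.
5(sec t / csc t) = 5(tan t) (using Reciprocal identities)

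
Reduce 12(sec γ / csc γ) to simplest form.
12(sec γ / csc γ) = 12(tan γ) (using Reciprocal identities)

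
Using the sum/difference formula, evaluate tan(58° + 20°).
tan(58° + 20°) = (tan 58° + tan 20°)/(1 - tan 58° tan 20°) = 4.705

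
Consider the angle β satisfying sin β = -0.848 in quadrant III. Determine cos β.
cos β = ±√(1 - sin²β) = -0.53 (negative in QIII)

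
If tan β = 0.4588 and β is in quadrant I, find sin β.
sin β = 0.417 (using tan²β + 1 = sec²β)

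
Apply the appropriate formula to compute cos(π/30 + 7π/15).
cos(π/30 + 7π/15) = cos π/30 cos 7π/15 - sin π/30 sin 7π/15 = 0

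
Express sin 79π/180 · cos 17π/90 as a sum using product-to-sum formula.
sin 79π/180 cos 17π/90 = (1/2)[sin(79π/180+17π/90) + sin(79π/180-17π/90)]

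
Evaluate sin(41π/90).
sin(41π/90) = 0.9903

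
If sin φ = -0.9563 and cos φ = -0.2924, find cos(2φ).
cos(2φ) = cos²φ - sin²φ = -0.829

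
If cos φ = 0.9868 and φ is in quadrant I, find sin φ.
sin φ = 0.1619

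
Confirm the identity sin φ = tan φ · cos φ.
RHS = (sin φ/cos φ) · cos φ = sin φ = LHS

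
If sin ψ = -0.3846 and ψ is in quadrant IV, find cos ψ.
cos ψ = 0.9231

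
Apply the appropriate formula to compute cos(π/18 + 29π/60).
cos(π/18 + 29π/60) = cos π/18 cos 29π/60 - sin π/18 sin 29π/60 = -0.1219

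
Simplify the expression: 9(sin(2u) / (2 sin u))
9(sin(2u) / (2 sin u)) = 9(cos u) (using Double angle)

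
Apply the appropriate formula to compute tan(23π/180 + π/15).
tan(23π/180 + π/15) = (tan 23π/180 + tan π/15)/(1 - tan 23π/180 tan π/15) = 0.7002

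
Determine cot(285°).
cot(285°) = -(2-√3)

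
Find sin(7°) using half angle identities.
sin(7°) = √((1 - cos 14°)/2) = 0.1219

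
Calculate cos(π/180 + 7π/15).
cos(π/180 + 7π/15) = cos π/180 cos 7π/15 - sin π/180 sin 7π/15 = 0.08716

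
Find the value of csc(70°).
csc(70°) = 1.064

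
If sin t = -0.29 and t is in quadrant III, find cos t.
cos t = -0.957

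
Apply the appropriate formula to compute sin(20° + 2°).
sin(20° + 2°) = sin 20° cos 2° + cos 20° sin 2° = 0.3746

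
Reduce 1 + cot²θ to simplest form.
1 + cot²θ = csc²θ (using Pythagorean identity)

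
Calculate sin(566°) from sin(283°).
sin(566°) = 2 sin 283° cos 283° = -0.4384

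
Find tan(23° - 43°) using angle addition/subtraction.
tan(23° - 43°) = (tan 23° - tan 43°)/(1 + tan 23° tan 43°) = -0.364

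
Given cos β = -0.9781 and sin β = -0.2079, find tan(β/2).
tan(β/2) = sin β / (1 + cos β) = -9.493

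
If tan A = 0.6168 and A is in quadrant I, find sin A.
sin A = 0.525 (using tan²A + 1 = sec²A)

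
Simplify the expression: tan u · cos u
tan u · cos u = sin u (using Quotient identity)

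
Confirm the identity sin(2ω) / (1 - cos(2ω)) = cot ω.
LHS = 2 sin ω cos ω / (2sin²ω) = cos ω/sin ω = cot ω = RHS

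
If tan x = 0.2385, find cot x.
cot x = 1/tan x = 4.193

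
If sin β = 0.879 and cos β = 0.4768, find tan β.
tan β = sin β / cos β = 1.844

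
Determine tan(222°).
tan(222°) = 0.9004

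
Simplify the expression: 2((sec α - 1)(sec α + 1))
2((sec α - 1)(sec α + 1)) = 2(tan²α) (using Diff. of squares)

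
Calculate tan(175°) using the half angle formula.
tan(175°) = sin 350° / (1 + cos 350°) = -0.08749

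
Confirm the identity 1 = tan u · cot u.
RHS = (sin u/cos u) · (cos u/sin u) = 1 = LHS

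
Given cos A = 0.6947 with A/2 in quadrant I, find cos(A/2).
cos(A/2) = ±√((1 + cos A)/2); positive since A/2 ∈ QI, so cos(A/2) = 0.9205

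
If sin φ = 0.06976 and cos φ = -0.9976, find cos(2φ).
cos(2φ) = cos²φ - sin²φ = 0.9903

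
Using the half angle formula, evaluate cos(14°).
cos(14°) = √((1 + cos 28°)/2) = 0.9703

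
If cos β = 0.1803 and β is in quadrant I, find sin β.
sin β = 0.9836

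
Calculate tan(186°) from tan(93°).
tan(186°) = 2 tan 93° / (1 - tan²93°) = 0.1051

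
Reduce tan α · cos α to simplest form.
tan α · cos α = sin α (using Quotient identity)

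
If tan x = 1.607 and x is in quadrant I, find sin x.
sin x = 0.849 (using tan²x + 1 = sec²x)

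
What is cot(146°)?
cot(146°) = -1.483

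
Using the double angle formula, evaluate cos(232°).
cos(232°) = 2cos²116° - 1 = -0.6157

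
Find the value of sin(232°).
sin(232°) = -0.788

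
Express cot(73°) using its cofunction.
cot(73°) = tan(90° - 73°) = tan(17°)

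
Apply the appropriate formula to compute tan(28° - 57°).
tan(28° - 57°) = (tan 28° - tan 57°)/(1 + tan 28° tan 57°) = -0.5543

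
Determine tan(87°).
tan(87°) = 19.08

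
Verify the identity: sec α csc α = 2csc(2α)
RHS = 2/sin(2α) = 2/(2 sin α cos α) = 1/(sin α cos α) = (1/cos α)(1/sin α) = sec α csc α = LHS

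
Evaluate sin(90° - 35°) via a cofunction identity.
sin(90° - 35°) = cos(35°) = 0.8192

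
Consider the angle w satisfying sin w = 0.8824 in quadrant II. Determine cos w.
cos w = ±√(1 - sin²w) = -0.4705 (negative in QII)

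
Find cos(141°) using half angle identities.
cos(141°) = -√((1 + cos 282°)/2) = -0.7771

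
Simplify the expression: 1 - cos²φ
1 - cos²φ = sin²φ (using Pythagorean identity)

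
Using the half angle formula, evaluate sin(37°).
sin(37°) = √((1 - cos 74°)/2) = 0.6018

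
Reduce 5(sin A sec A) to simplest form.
5(sin A sec A) = 5(tan A) (using Reciprocal + quotient)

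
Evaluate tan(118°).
tan(118°) = -1.881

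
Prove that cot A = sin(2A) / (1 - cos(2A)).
RHS = 2 sin A cos A / (2sin²A) = cos A/sin A = cot A = LHS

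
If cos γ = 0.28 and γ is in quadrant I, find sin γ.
sin γ = 0.96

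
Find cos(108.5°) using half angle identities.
cos(108.5°) = -√((1 + cos 217°)/2) = -0.3173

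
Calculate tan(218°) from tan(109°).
tan(218°) = 2 tan 109° / (1 - tan²109°) = 0.7813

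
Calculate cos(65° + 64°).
cos(65° + 64°) = cos 65° cos 64° - sin 65° sin 64° = -0.6293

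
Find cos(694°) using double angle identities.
cos(694°) = 2cos²347° - 1 = 0.8988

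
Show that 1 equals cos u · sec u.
RHS = cos u · (1/cos u) = 1 = LHS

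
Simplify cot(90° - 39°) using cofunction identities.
cot(90° - 39°) = tan(39°)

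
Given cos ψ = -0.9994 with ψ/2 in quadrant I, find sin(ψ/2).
sin(ψ/2) = ±√((1 - cos ψ)/2); positive since ψ/2 ∈ QI, so sin(ψ/2) = 0.9998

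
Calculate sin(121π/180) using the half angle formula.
sin(121π/180) = √((1 - cos 121π/90)/2) = 0.8572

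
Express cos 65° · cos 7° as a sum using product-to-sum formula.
cos 65° cos 7° = (1/2)[cos(65°-7°) + cos(65°+7°)]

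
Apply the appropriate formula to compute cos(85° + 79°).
cos(85° + 79°) = cos 85° cos 79° - sin 85° sin 79° = -0.9613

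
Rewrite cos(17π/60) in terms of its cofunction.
cos(17π/60) = sin(π/2 - 17π/60) = sin(13π/60)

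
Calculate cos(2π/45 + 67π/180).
cos(2π/45 + 67π/180) = cos 2π/45 cos 67π/180 - sin 2π/45 sin 67π/180 = (√6-√2)/4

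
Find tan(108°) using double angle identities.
tan(108°) = 2 tan 54° / (1 - tan²54°) = -3.078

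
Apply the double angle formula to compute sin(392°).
sin(392°) = 2 sin 196° cos 196° = 0.5299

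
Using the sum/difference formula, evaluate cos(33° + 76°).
cos(33° + 76°) = cos 33° cos 76° - sin 33° sin 76° = -0.3256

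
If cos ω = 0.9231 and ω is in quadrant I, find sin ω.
sin ω = 0.3846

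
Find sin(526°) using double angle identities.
sin(526°) = 2 sin 263° cos 263° = 0.2419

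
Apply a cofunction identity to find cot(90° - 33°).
cot(90° - 33°) = tan(33°) = 0.6494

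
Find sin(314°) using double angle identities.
sin(314°) = 2 sin 157° cos 157° = -0.7193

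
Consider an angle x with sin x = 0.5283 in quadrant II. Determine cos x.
cos x = ±√(1 - sin²x) = -0.8491 (negative in QII)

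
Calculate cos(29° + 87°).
cos(29° + 87°) = cos 29° cos 87° - sin 29° sin 87° = -0.4384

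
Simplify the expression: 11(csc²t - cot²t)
11(csc²t - cot²t) = 11 (using Pythagorean identity)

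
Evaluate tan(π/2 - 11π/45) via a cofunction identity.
tan(π/2 - 11π/45) = cot(11π/45) = 1.036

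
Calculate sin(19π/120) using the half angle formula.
sin(19π/120) = √((1 - cos 19π/60)/2) = 0.4772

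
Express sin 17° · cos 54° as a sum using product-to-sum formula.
sin 17° cos 54° = (1/2)[sin(17°+54°) + sin(17°-54°)]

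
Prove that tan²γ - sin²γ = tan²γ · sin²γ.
LHS = sin²γ/cos²γ - sin²γ = sin²γ(1/cos²γ - 1) = sin²γ · (1 - cos²γ)/cos²γ = sin²γ · sin²γ/cos²γ = sin²γ · tan²γ = RHS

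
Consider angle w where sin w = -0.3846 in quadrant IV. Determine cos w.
cos w = √(1 - sin²w) = 0.9231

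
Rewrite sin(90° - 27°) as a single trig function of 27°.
sin(90° - 27°) = cos(27°)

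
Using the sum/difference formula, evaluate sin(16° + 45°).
sin(16° + 45°) = sin 16° cos 45° + cos 16° sin 45° = 0.8746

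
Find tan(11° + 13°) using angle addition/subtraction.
tan(11° + 13°) = (tan 11° + tan 13°)/(1 - tan 11° tan 13°) = 0.4452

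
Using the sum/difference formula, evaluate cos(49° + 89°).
cos(49° + 89°) = cos 49° cos 89° - sin 49° sin 89° = -0.7431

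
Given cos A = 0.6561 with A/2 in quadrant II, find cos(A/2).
cos(A/2) = ±√((1 + cos A)/2); negative since A/2 ∈ QII, so cos(A/2) = -0.91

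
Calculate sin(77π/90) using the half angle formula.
sin(77π/90) = √((1 - cos 77π/45)/2) = 0.4384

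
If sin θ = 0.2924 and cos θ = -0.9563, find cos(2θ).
cos(2θ) = cos²θ - sin²θ = 0.829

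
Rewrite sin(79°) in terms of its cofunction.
sin(79°) = cos(90° - 79°) = cos(11°)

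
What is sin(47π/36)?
sin(47π/36) = -0.8192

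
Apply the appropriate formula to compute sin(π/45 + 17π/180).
sin(π/45 + 17π/180) = sin π/45 cos 17π/180 + cos π/45 sin 17π/180 = 0.3584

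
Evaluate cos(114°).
cos(114°) = -0.4067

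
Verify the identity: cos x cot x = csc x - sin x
RHS = 1/sin x - sin x = (1 - sin²x)/sin x = cos²x/sin x = cos x · (cos x/sin x) = cos x cot x = LHS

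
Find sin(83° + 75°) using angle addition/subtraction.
sin(83° + 75°) = sin 83° cos 75° + cos 83° sin 75° = 0.3746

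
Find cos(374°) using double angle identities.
cos(374°) = cos²187° - sin²187° = 0.9703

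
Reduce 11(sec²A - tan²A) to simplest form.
11(sec²A - tan²A) = 11 (using Pythagorean identity)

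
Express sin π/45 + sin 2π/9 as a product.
sin π/45 + sin 2π/9 = 2 sin(11π/90) cos(-π/10)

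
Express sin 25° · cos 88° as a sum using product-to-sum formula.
sin 25° cos 88° = (1/2)[sin(25°+88°) + sin(25°-88°)]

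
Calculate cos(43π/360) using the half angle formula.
cos(43π/360) = √((1 + cos 43π/180)/2) = 0.9304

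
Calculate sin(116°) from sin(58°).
sin(116°) = 2 sin 58° cos 58° = 0.8988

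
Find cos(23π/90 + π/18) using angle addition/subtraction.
cos(23π/90 + π/18) = cos 23π/90 cos π/18 - sin 23π/90 sin π/18 = 0.5592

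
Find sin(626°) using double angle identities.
sin(626°) = 2 sin 313° cos 313° = -0.9976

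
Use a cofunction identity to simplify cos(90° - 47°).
cos(90° - 47°) = sin(47°)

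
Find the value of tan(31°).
tan(31°) = 0.6009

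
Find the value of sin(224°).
sin(224°) = -0.6947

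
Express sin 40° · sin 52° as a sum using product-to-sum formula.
sin 40° sin 52° = (1/2)[cos(40°-52°) - cos(40°+52°)]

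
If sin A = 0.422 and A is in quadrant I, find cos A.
cos A = 0.9066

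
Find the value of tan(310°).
tan(310°) = -1.192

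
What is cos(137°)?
cos(137°) = -0.7314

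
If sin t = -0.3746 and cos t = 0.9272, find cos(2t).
cos(2t) = cos²t - sin²t = 0.7194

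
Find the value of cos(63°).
cos(63°) = 0.454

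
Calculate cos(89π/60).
cos(89π/60) = -0.05234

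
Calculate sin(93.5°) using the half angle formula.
sin(93.5°) = √((1 - cos 187°)/2) = 0.9981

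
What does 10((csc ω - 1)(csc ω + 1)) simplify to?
10((csc ω - 1)(csc ω + 1)) = 10(cot²ω) (using Diff. of squares)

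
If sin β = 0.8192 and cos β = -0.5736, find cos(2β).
cos(2β) = cos²β - sin²β = -0.3421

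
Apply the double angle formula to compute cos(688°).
cos(688°) = cos²344° - sin²344° = 0.848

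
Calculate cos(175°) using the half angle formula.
cos(175°) = -√((1 + cos 350°)/2) = -0.9962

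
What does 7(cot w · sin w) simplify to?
7(cot w · sin w) = 7(cos w) (using Quotient identity)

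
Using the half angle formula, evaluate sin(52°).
sin(52°) = √((1 - cos 104°)/2) = 0.788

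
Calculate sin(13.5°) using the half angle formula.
sin(13.5°) = √((1 - cos 27°)/2) = 0.2334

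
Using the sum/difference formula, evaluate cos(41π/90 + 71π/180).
cos(41π/90 + 71π/180) = cos 41π/90 cos 71π/180 - sin 41π/90 sin 71π/180 = -0.891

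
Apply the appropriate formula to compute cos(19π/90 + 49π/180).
cos(19π/90 + 49π/180) = cos 19π/90 cos 49π/180 - sin 19π/90 sin 49π/180 = 0.05234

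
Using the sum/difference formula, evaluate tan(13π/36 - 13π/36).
tan(13π/36 - 13π/36) = (tan 13π/36 - tan 13π/36)/(1 + tan 13π/36 tan 13π/36) = 0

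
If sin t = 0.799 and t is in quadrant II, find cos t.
cos t = -0.6013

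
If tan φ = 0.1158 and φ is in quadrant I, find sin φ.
sin φ = 0.115 (using tan²φ + 1 = sec²φ)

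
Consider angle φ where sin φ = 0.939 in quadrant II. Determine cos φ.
cos φ = ±√(1 - sin²φ) = -0.3439 (negative in QII)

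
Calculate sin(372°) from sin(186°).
sin(372°) = 2 sin 186° cos 186° = 0.2079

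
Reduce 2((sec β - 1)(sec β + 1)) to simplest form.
2((sec β - 1)(sec β + 1)) = 2(tan²β) (using Diff. of squares)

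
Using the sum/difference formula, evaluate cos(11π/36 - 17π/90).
cos(11π/36 - 17π/90) = cos 11π/36 cos 17π/90 + sin 11π/36 sin 17π/90 = 0.9336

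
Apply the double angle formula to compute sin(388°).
sin(388°) = 2 sin 194° cos 194° = 0.4695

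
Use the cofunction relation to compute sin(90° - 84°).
sin(90° - 84°) = cos(84°) = 0.1045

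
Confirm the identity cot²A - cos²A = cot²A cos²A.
LHS = cos²A/sin²A - cos²A = cos²A(1/sin²A - 1) = cos²A · (1 - sin²A)/sin²A = cos²A · cos²A/sin²A = cos²A · cot²A = RHS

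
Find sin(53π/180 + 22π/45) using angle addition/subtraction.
sin(53π/180 + 22π/45) = sin 53π/180 cos 22π/45 + cos 53π/180 sin 22π/45 = 0.6293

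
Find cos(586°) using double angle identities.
cos(586°) = cos²293° - sin²293° = -0.6947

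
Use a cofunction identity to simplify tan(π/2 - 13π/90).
tan(π/2 - 13π/90) = cot(13π/90)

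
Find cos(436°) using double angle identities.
cos(436°) = cos²218° - sin²218° = 0.2419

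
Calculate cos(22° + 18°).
cos(22° + 18°) = cos 22° cos 18° - sin 22° sin 18° = 0.766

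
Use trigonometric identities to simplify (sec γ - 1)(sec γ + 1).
(sec γ - 1)(sec γ + 1) = tan²γ (using Diff. of squares)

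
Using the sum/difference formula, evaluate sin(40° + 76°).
sin(40° + 76°) = sin 40° cos 76° + cos 40° sin 76° = 0.8988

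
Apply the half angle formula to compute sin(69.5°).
sin(69.5°) = √((1 - cos 139°)/2) = 0.9367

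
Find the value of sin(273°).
sin(273°) = -0.9986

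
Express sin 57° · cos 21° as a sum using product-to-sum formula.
sin 57° cos 21° = (1/2)[sin(57°+21°) + sin(57°-21°)]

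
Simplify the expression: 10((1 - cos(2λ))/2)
10((1 - cos(2λ))/2) = 10(sin²λ) (using Power reduction)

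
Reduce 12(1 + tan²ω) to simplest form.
12(1 + tan²ω) = 12(sec²ω) (using Pythagorean identity)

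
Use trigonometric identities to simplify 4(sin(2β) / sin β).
4(sin(2β) / sin β) = 4(2 cos β) (using Double angle)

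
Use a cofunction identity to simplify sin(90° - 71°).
sin(90° - 71°) = cos(71°)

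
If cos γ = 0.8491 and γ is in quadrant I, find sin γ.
sin γ = 0.5282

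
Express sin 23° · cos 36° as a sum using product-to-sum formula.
sin 23° cos 36° = (1/2)[sin(23°+36°) + sin(23°-36°)]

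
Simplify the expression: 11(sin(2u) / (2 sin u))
11(sin(2u) / (2 sin u)) = 11(cos u) (using Double angle)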